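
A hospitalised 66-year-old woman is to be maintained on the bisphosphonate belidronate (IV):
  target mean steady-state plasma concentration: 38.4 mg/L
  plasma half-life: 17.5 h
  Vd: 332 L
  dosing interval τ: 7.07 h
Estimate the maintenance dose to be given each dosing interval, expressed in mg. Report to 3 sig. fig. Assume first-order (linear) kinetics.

3570 mg

k = ln2 / t½ = 0.693147 / 17.5 = 0.03961 h⁻¹
CL = k × Vd = 0.03961 × 332 = 13.15 L/h
At steady state, Dose/τ = Css × CL.
Dose = Css × CL × τ = 38.4 × 13.15 × 7.07 = 3570 mg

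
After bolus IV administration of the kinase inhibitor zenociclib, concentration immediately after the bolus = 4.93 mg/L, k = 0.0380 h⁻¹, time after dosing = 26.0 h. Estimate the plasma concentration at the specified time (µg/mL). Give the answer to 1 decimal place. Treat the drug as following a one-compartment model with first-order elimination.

1.8 µg/mL

C = C₀ · e^(−k·t) = 4.930 × e^(−0.03800 × 26.0)
  = 4.930 × 0.3723 = 1.835 mg/L
(1.835 mg/L = 1.835 µg/mL)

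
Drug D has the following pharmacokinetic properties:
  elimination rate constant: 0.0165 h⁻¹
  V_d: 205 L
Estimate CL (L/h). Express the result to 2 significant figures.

3.4 L/h

CL = k × Vd = 0.0165 × 205 = 3.383 L/h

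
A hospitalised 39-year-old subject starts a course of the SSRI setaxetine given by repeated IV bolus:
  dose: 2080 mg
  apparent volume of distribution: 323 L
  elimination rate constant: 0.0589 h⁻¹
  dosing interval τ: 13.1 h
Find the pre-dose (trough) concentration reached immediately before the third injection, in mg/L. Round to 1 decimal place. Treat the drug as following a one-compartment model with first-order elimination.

4.4 mg/L

C₀ per dose = Dose / Vd = 2080 / 323 = 6.440 mg/L
Fraction remaining after one interval: r = e^(−kτ) = e^(−0.05890 × 13.1) = 0.4623
Before dose 3, 2 doses have been given (aged 1τ, 2τ).
C_trough = C₀ × (r + r²) = 6.440 × (0.4623 + 0.2137) = 4.353 mg/L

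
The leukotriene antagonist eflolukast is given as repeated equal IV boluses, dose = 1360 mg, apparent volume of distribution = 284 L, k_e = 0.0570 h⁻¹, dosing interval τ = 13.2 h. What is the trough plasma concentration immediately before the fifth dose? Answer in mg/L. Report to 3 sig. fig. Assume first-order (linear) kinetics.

C₀ per dose = Dose / Vd = 1360 / 284 = 4.789 mg/L
Fraction remaining after one interval: r = e^(−kτ) = e^(−0.05700 × 13.2) = 0.4712
Before dose 5, 4 doses have been given (aged 1τ, 2τ, 3τ, 4τ).
C_trough = C₀ × (r + r² + … + r^4) = C₀ × r(1−r^4)/(1−r)
        = 4.789 × 0.4712 × (1 − 0.04930) / (1 − 0.4712) = 4.057 mg/L

4.06 mg/L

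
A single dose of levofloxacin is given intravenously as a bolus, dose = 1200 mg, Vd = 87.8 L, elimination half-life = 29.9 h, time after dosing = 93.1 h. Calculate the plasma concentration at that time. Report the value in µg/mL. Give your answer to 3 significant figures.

C₀ = Dose / Vd = 1200 / 87.8 = 13.67 mg/L
k = ln2 / t½ = 0.693147 / 29.9 = 0.02318 h⁻¹
C = C₀ · e^(−k·t) = 13.67 × e^(−0.02318 × 93.1)
  = 13.67 × 0.1155 = 1.579 mg/L
(1.579 mg/L = 1.579 µg/mL)

1.58 µg/mL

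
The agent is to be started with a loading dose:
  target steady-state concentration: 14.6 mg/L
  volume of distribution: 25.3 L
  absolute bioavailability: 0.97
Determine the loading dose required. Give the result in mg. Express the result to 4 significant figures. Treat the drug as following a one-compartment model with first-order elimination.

LD = Css × Vd / F = 14.6 × 25.3 / 0.97 = 380.8 mg

380.8 mg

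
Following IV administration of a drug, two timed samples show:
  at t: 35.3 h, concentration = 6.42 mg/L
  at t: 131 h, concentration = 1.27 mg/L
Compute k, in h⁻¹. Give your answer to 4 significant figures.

k = ln(C₁/C₂) / (t₂ − t₁) = ln(6.42/1.27) / (131 − 35.3)
  = 1.620 / 95.70 = 0.01693 h⁻¹

0.01693 h⁻¹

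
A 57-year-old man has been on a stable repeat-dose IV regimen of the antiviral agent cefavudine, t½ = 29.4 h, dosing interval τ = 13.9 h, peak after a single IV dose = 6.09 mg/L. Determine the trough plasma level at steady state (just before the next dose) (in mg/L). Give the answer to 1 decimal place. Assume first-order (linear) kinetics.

15.7 mg/L

k = ln2 / t½ = 0.693147 / 29.4 = 0.02358 h⁻¹
e^(−kτ) = e^(−0.02358 × 13.9) = 0.7205
Accumulation ratio R = 1 / (1 − e^(−kτ)) = 1 / (1 − 0.7205) = 3.578
Steady-state trough = C₀ × R × e^(−kτ) = 6.09 × 3.578 × 0.7205 = 15.70 mg/L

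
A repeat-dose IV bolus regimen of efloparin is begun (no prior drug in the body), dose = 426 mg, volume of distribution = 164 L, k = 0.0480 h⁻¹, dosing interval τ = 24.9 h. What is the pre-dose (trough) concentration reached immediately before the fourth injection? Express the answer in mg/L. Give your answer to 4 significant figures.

C₀ per dose = Dose / Vd = 426 / 164 = 2.598 mg/L
Fraction remaining after one interval: r = e^(−kτ) = e^(−0.04800 × 24.9) = 0.3026
Before dose 4, 3 doses have been given (aged 1τ, 2τ, 3τ).
C_trough = C₀ × (r + r² + … + r^3) = C₀ × r(1−r^3)/(1−r)
        = 2.598 × 0.3026 × (1 − 0.02771) / (1 − 0.3026) = 1.096 mg/L

1.096 mg/L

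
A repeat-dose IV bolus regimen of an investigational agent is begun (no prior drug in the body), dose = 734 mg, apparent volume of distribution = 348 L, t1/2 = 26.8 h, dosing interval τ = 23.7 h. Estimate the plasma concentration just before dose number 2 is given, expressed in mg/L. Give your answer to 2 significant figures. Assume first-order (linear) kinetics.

C₀ per dose = Dose / Vd = 734 / 348 = 2.109 mg/L
k = ln2 / t½ = 0.693147 / 26.8 = 0.02586 h⁻¹
Fraction remaining after one interval: r = e^(−kτ) = e^(−0.02586 × 23.7) = 0.5418
Before dose 2, 1 dose has been given (aged 1τ).
C_trough = C₀ × r = 2.109 × 0.5418 = 1.143 mg/L

1.1 mg/L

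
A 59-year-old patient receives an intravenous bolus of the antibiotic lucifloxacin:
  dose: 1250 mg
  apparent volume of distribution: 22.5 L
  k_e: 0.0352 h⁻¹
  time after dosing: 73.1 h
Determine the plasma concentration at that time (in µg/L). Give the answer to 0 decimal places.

4239 µg/L

C₀ = Dose / Vd = 1250 / 22.5 = 55.56 mg/L
C = C₀ · e^(−k·t) = 55.56 × e^(−0.03520 × 73.1)
  = 55.56 × 0.07630 = 4.239 mg/L
Convert: 4.239 mg/L × 1000 = 4239 µg/L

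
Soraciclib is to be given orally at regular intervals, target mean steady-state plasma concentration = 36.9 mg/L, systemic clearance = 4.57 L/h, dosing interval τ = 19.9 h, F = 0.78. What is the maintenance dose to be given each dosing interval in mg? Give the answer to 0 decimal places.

At steady state, F × (Dose/τ) = Css × CL.
Dose = Css × CL × τ / F = 36.9 × 4.570 × 19.9 / 0.78 = 4302 mg

4302 mg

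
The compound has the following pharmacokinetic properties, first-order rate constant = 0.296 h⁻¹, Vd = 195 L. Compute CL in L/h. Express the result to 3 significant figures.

57.7 L/h

CL = k × Vd = 0.296 × 195 = 57.72 L/h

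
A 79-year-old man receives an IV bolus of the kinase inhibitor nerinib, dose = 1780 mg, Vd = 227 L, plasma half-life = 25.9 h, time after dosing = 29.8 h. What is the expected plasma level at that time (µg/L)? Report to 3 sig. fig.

3530 µg/L

C₀ = Dose / Vd = 1780 / 227 = 7.841 mg/L
k = ln2 / t½ = 0.693147 / 25.9 = 0.02676 h⁻¹
C = C₀ · e^(−k·t) = 7.841 × e^(−0.02676 × 29.8)
  = 7.841 × 0.4505 = 3.532 mg/L
Convert: 3.532 mg/L × 1000 = 3532 µg/L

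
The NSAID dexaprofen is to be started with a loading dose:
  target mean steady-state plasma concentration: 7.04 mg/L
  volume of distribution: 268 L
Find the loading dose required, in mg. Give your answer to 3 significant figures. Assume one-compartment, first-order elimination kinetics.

LD = Css × Vd = 7.04 × 268 = 1887 mg

1890 mg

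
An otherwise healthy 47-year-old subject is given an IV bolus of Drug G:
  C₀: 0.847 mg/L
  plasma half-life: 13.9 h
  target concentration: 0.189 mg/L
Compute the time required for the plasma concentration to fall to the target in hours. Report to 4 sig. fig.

k = ln2 / t½ = 0.693147 / 13.9 = 0.04987 h⁻¹
t = ln(C₀ / C) / k = ln(0.8470 / 0.189) / 0.04987
  = ln(4.481) / 0.04987 = 1.500 / 0.04987 = 30.08 h

30.08 h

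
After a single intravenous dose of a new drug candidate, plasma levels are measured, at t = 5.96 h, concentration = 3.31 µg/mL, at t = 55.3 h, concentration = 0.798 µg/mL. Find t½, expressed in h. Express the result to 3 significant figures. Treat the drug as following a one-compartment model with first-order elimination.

k = ln(C₁/C₂) / (t₂ − t₁) = ln(3.31/0.798) / (55.3 − 5.96)
  = 1.423 / 49.34 = 0.02884 h⁻¹
t½ = ln2 / k = 0.693147 / 0.02884 = 24.03 h

24.0 h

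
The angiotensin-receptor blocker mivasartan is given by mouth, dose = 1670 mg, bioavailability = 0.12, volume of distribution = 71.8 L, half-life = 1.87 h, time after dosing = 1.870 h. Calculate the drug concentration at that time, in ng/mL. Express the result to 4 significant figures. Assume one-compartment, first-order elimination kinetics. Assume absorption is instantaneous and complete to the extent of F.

1396 ng/mL

Amount reaching circulation = F × Dose = 0.12 × 1670 = 200.4 mg
C₀ = F·Dose / Vd = 200.4 / 71.8 = 2.791 mg/L
k = ln2 / t½ = 0.693147 / 1.87 = 0.3707 h⁻¹
t / t½ = 1.870 / 1.87 = 1 half-lives
C = C₀ × (1/2)^1 = 2.791 × 0.5000 = 1.396 mg/L
Convert: 1.396 mg/L × 1000 = 1396 ng/mL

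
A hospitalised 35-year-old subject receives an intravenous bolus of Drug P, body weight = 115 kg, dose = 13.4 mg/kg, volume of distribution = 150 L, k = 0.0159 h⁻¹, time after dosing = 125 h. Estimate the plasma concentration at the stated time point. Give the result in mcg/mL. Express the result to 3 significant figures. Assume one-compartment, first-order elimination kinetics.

1.41 mcg/mL

Total dose = 13.4 × 115 = 1541 mg
C₀ = Dose / Vd = 1541 / 150 = 10.27 mg/L
C = C₀ · e^(−k·t) = 10.27 × e^(−0.01590 × 125)
  = 10.27 × 0.1370 = 1.407 mg/L
(1.407 mg/L = 1.407 mcg/mL)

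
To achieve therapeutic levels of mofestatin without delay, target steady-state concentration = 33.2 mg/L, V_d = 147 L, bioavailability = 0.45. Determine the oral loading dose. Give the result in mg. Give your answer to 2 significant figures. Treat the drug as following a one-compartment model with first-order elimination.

LD = Css × Vd / F = 33.2 × 147 / 0.45 = 10850 mg

11000 mg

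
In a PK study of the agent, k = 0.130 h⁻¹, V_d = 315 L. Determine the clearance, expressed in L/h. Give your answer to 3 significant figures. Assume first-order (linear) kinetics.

CL = k × Vd = 0.130 × 315 = 40.95 L/h

41.0 L/h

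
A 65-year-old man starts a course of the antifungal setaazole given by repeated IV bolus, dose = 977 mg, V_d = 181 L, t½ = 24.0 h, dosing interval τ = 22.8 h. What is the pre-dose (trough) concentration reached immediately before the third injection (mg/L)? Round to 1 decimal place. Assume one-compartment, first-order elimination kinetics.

C₀ per dose = Dose / Vd = 977 / 181 = 5.398 mg/L
k = ln2 / t½ = 0.693147 / 24.0 = 0.02888 h⁻¹
Fraction remaining after one interval: r = e^(−kτ) = e^(−0.02888 × 22.8) = 0.5176
Before dose 3, 2 doses have been given (aged 1τ, 2τ).
C_trough = C₀ × (r + r²) = 5.398 × (0.5176 + 0.2679) = 4.240 mg/L

4.2 mg/L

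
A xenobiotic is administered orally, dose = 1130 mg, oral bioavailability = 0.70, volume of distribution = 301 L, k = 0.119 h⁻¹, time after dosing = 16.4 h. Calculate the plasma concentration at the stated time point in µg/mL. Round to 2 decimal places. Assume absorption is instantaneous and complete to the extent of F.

Amount reaching circulation = F × Dose = 0.70 × 1130 = 791.0 mg
C₀ = F·Dose / Vd = 791.0 / 301 = 2.628 mg/L
C = C₀ · e^(−k·t) = 2.628 × e^(−0.1190 × 16.4)
  = 2.628 × 0.1420 = 0.3732 mg/L
(0.3732 mg/L = 0.3732 µg/mL)

0.37 µg/mL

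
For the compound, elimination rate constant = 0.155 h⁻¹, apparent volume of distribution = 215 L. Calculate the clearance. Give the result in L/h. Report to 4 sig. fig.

CL = k × Vd = 0.155 × 215 = 33.33 L/h

33.33 L/h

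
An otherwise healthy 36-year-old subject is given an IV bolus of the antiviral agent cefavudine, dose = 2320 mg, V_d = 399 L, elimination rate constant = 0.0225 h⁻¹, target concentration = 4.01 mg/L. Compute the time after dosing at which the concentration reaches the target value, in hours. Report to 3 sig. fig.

16.5 h

C₀ = Dose / Vd = 2320 / 399 = 5.815 mg/L
t = ln(C₀ / C) / k = ln(5.815 / 4.01) / 0.02250
  = ln(1.450) / 0.02250 = 0.3716 / 0.02250 = 16.52 h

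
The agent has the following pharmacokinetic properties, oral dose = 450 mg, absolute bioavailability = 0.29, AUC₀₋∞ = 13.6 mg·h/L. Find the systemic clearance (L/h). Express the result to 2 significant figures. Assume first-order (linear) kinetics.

9.6 L/h

CL = F·Dose / AUC = 0.29 × 450 / 13.6 = 9.596 L/h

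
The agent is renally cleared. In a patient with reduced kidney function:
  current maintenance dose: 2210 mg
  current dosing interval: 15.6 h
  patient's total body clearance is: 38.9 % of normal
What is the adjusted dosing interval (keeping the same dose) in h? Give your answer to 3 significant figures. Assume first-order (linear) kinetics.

To keep the same average steady-state level, dosing rate must scale with clearance.
CL ratio = 38.9 / 100 = 0.3890
New interval (same dose) = 15.6 / 0.3890 = 40.10 h

40.1 h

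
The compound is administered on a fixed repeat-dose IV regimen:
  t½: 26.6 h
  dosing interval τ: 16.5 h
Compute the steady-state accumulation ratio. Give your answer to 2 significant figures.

k = ln2 / t½ = 0.693147 / 26.6 = 0.02606 h⁻¹
e^(−kτ) = e^(−0.02606 × 16.5) = 0.6505
Accumulation ratio R = 1 / (1 − e^(−kτ)) = 1 / (1 − 0.6505) = 2.861

2.9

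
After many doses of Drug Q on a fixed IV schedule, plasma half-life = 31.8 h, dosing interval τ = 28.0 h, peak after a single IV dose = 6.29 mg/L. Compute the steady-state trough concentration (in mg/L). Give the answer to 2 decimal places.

k = ln2 / t½ = 0.693147 / 31.8 = 0.02180 h⁻¹
e^(−kτ) = e^(−0.02180 × 28.0) = 0.5431
Accumulation ratio R = 1 / (1 − e^(−kτ)) = 1 / (1 − 0.5431) = 2.189
Steady-state trough = C₀ × R × e^(−kτ) = 6.29 × 2.189 × 0.5431 = 7.478 mg/L

7.48 mg/L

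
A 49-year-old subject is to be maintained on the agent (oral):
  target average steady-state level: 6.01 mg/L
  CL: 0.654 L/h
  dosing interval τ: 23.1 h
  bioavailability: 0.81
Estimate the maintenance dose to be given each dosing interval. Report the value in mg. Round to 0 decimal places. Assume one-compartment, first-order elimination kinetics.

At steady state, F × (Dose/τ) = Css × CL.
Dose = Css × CL × τ / F = 6.01 × 0.6540 × 23.1 / 0.81 = 112.1 mg

112 mg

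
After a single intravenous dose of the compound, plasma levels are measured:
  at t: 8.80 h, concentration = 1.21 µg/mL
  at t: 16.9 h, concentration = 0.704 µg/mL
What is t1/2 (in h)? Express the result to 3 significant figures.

10.4 h

k = ln(C₁/C₂) / (t₂ − t₁) = ln(1.21/0.704) / (16.9 − 8.80)
  = 0.5416 / 8.100 = 0.06686 h⁻¹
t½ = ln2 / k = 0.693147 / 0.06686 = 10.37 h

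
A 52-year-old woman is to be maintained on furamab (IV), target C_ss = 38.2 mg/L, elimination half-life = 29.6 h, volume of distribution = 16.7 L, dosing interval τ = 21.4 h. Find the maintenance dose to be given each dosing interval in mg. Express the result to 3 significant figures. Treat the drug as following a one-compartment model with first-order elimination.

k = ln2 / t½ = 0.693147 / 29.6 = 0.02342 h⁻¹
CL = k × Vd = 0.02342 × 16.7 = 0.3911 L/h
At steady state, Dose/τ = Css × CL.
Dose = Css × CL × τ = 38.2 × 0.3911 × 21.4 = 319.7 mg

320 mg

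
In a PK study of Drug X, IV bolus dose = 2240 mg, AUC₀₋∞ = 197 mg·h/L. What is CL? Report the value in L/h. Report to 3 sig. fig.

11.4 L/h

CL = Dose / AUC = 2240 / 197 = 11.37 L/h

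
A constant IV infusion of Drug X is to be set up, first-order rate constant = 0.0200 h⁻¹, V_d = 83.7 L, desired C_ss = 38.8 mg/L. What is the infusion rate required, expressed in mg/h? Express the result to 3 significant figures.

CL = k × Vd = 0.02000 × 83.7 = 1.674 L/h
At steady state, infusion rate R₀ = Css × CL = 38.8 × 1.674 = 64.95 mg/h

65.0 mg/h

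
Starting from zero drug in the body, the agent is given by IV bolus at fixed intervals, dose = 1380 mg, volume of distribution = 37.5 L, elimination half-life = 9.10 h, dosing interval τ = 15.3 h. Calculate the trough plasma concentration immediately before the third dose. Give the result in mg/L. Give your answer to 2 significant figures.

15 mg/L

C₀ per dose = Dose / Vd = 1380 / 37.5 = 36.80 mg/L
k = ln2 / t½ = 0.693147 / 9.10 = 0.07617 h⁻¹
Fraction remaining after one interval: r = e^(−kτ) = e^(−0.07617 × 15.3) = 0.3118
Before dose 3, 2 doses have been given (aged 1τ, 2τ).
C_trough = C₀ × (r + r²) = 36.80 × (0.3118 + 0.09722) = 15.05 mg/L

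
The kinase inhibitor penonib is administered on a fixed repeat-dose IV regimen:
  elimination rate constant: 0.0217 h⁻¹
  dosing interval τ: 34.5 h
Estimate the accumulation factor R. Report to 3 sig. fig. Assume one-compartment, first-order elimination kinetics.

1.90

e^(−kτ) = e^(−0.02170 × 34.5) = 0.4730
Accumulation ratio R = 1 / (1 − e^(−kτ)) = 1 / (1 − 0.4730) = 1.898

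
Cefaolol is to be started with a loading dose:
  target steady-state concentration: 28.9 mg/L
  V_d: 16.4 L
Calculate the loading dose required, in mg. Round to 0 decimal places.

474 mg

LD = Css × Vd = 28.9 × 16.4 = 474.0 mg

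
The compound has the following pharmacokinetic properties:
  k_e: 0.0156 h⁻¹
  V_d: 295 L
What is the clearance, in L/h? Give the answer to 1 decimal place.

4.6 L/h

CL = k × Vd = 0.0156 × 295 = 4.602 L/h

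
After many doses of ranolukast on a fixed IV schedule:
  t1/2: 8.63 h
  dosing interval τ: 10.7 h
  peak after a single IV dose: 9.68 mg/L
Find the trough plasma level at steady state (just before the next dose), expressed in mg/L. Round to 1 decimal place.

k = ln2 / t½ = 0.693147 / 8.63 = 0.08032 h⁻¹
e^(−kτ) = e^(−0.08032 × 10.7) = 0.4234
Accumulation ratio R = 1 / (1 − e^(−kτ)) = 1 / (1 − 0.4234) = 1.734
Steady-state trough = C₀ × R × e^(−kτ) = 9.68 × 1.734 × 0.4234 = 7.107 mg/L

7.1 mg/L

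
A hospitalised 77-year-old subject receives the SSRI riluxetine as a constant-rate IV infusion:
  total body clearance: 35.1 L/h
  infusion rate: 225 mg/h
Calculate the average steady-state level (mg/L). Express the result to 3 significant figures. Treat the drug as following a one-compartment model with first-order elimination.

6.41 mg/L

At steady state Css = R₀ / CL = 225 / 35.10 = 6.410 mg/L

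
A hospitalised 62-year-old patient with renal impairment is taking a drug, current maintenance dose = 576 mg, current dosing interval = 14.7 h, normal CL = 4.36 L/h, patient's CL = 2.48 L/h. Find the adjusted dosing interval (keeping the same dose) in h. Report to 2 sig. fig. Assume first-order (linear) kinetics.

26 h

To keep the same average steady-state level, dosing rate must scale with clearance.
CL ratio = 2.48 / 4.36 = 0.5688
New interval (same dose) = 14.7 / 0.5688 = 25.84 h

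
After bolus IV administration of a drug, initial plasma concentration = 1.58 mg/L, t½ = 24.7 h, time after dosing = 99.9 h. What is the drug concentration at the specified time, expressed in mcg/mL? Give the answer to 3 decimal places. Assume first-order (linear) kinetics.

0.096 mcg/mL

k = ln2 / t½ = 0.693147 / 24.7 = 0.02806 h⁻¹
C = C₀ · e^(−k·t) = 1.580 × e^(−0.02806 × 99.9)
  = 1.580 × 0.06062 = 0.09578 mg/L
(0.09578 mg/L = 0.09578 mcg/mL)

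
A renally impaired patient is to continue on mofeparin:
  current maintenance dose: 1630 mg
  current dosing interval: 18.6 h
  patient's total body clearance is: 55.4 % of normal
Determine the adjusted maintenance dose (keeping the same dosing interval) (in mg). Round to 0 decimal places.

To keep the same average steady-state level, dosing rate must scale with clearance.
CL ratio = 55.4 / 100 = 0.5540
New dose (same interval) = 1630 × 0.5540 = 903.0 mg

903 mg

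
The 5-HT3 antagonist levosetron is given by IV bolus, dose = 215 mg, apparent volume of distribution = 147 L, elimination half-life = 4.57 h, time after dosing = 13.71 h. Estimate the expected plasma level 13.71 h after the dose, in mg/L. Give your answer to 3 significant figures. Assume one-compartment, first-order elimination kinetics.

C₀ = Dose / Vd = 215.0 / 147 = 1.463 mg/L
k = ln2 / t½ = 0.693147 / 4.57 = 0.1517 h⁻¹
t / t½ = 13.71 / 4.57 = 3 half-lives
C = C₀ × (1/2)^3 = 1.463 × 0.1250 = 0.1829 mg/L

0.183 mg/L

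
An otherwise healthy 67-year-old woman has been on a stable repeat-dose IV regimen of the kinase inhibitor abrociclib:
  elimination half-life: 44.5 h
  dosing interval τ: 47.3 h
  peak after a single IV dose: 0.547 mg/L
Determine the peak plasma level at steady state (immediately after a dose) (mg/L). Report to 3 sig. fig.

1.05 mg/L

k = ln2 / t½ = 0.693147 / 44.5 = 0.01558 h⁻¹
e^(−kτ) = e^(−0.01558 × 47.3) = 0.4786
Accumulation ratio R = 1 / (1 − e^(−kτ)) = 1 / (1 − 0.4786) = 1.918
Steady-state peak = C₀ × R = 0.547 × 1.918 = 1.049 mg/L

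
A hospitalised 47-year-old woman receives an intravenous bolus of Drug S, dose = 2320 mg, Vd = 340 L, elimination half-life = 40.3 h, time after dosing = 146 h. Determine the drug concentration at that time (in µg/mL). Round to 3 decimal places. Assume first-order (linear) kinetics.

0.554 µg/mL

C₀ = Dose / Vd = 2320 / 340 = 6.824 mg/L
k = ln2 / t½ = 0.693147 / 40.3 = 0.01720 h⁻¹
C = C₀ · e^(−k·t) = 6.824 × e^(−0.01720 × 146)
  = 6.824 × 0.08117 = 0.5539 mg/L
(0.5539 mg/L = 0.5539 µg/mL)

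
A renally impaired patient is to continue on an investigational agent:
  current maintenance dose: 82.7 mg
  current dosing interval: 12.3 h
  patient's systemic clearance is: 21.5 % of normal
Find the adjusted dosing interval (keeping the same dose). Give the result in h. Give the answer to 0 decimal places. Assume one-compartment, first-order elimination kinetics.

To keep the same average steady-state level, dosing rate must scale with clearance.
CL ratio = 21.5 / 100 = 0.2150
New interval (same dose) = 12.3 / 0.2150 = 57.21 h

57 h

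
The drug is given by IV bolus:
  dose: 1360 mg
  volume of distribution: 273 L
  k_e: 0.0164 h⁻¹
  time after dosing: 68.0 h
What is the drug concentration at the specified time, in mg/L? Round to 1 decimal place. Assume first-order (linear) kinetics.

1.6 mg/L

C₀ = Dose / Vd = 1360 / 273 = 4.982 mg/L
C = C₀ · e^(−k·t) = 4.982 × e^(−0.01640 × 68.0)
  = 4.982 × 0.3278 = 1.633 mg/L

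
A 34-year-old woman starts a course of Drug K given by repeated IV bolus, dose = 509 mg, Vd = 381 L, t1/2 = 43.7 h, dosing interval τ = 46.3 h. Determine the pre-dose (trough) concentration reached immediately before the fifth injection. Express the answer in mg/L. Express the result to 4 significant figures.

1.167 mg/L

C₀ per dose = Dose / Vd = 509 / 381 = 1.336 mg/L
k = ln2 / t½ = 0.693147 / 43.7 = 0.01586 h⁻¹
Fraction remaining after one interval: r = e^(−kτ) = e^(−0.01586 × 46.3) = 0.4798
Before dose 5, 4 doses have been given (aged 1τ, 2τ, 3τ, 4τ).
C_trough = C₀ × (r + r² + … + r^4) = C₀ × r(1−r^4)/(1−r)
        = 1.336 × 0.4798 × (1 − 0.05300) / (1 − 0.4798) = 1.167 mg/L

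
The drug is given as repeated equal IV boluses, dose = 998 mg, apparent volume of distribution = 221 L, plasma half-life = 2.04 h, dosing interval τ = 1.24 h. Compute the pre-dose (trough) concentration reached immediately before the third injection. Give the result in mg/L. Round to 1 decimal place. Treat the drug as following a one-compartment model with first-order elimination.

4.9 mg/L

C₀ per dose = Dose / Vd = 998 / 221 = 4.516 mg/L
k = ln2 / t½ = 0.693147 / 2.04 = 0.3398 h⁻¹
Fraction remaining after one interval: r = e^(−kτ) = e^(−0.3398 × 1.24) = 0.6562
Before dose 3, 2 doses have been given (aged 1τ, 2τ).
C_trough = C₀ × (r + r²) = 4.516 × (0.6562 + 0.4306) = 4.908 mg/L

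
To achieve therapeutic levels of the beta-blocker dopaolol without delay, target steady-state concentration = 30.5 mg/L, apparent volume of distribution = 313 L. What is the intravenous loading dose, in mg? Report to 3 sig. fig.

LD = Css × Vd = 30.5 × 313 = 9547 mg

9550 mg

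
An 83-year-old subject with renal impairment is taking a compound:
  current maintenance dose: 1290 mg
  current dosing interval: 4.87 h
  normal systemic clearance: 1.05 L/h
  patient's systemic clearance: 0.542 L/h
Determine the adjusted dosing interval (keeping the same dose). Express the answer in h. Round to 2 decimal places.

To keep the same average steady-state level, dosing rate must scale with clearance.
CL ratio = 0.542 / 1.05 = 0.5162
New interval (same dose) = 4.87 / 0.5162 = 9.434 h

9.43 h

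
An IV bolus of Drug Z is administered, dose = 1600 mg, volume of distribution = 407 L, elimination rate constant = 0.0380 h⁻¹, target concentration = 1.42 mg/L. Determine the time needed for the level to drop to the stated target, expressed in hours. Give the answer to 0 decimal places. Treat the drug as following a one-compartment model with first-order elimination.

27 h

C₀ = Dose / Vd = 1600 / 407 = 3.931 mg/L
t = ln(C₀ / C) / k = ln(3.931 / 1.42) / 0.03800
  = ln(2.768) / 0.03800 = 1.018 / 0.03800 = 26.79 h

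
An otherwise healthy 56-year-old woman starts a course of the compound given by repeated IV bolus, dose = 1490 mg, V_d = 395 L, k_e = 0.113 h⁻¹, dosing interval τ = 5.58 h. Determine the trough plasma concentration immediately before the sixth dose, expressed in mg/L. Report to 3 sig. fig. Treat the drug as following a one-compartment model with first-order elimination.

C₀ per dose = Dose / Vd = 1490 / 395 = 3.772 mg/L
Fraction remaining after one interval: r = e^(−kτ) = e^(−0.1130 × 5.58) = 0.5323
Before dose 6, 5 doses have been given (aged 1τ, 2τ, 3τ, 4τ, 5τ).
C_trough = C₀ × (r + r² + … + r^5) = C₀ × r(1−r^5)/(1−r)
        = 3.772 × 0.5323 × (1 − 0.04273) / (1 − 0.5323) = 4.110 mg/L

4.11 mg/L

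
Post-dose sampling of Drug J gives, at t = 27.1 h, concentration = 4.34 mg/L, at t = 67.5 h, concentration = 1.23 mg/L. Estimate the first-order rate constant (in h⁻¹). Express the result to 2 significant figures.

k = ln(C₁/C₂) / (t₂ − t₁) = ln(4.34/1.23) / (67.5 − 27.1)
  = 1.261 / 40.40 = 0.03121 h⁻¹

0.031 h⁻¹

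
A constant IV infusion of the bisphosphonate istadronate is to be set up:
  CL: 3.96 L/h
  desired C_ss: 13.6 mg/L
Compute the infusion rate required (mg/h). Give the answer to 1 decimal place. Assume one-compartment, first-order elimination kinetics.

At steady state, infusion rate R₀ = Css × CL = 13.6 × 3.960 = 53.86 mg/h

53.9 mg/h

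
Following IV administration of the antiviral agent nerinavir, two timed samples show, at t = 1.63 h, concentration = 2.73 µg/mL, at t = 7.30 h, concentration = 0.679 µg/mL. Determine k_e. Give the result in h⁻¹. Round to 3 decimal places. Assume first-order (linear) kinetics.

0.245 h⁻¹

k = ln(C₁/C₂) / (t₂ − t₁) = ln(2.73/0.679) / (7.30 − 1.63)
  = 1.391 / 5.670 = 0.2453 h⁻¹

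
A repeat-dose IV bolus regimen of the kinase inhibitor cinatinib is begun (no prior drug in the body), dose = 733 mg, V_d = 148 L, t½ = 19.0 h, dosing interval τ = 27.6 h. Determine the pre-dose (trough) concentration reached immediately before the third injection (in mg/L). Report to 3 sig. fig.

C₀ per dose = Dose / Vd = 733 / 148 = 4.953 mg/L
k = ln2 / t½ = 0.693147 / 19.0 = 0.03648 h⁻¹
Fraction remaining after one interval: r = e^(−kτ) = e^(−0.03648 × 27.6) = 0.3654
Before dose 3, 2 doses have been given (aged 1τ, 2τ).
C_trough = C₀ × (r + r²) = 4.953 × (0.3654 + 0.1335) = 2.471 mg/L

2.47 mg/L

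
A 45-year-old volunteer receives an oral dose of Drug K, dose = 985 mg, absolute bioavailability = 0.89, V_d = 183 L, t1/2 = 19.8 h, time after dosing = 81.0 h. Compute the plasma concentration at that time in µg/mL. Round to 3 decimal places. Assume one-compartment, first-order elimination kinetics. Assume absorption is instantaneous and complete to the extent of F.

0.281 µg/mL

Amount reaching circulation = F × Dose = 0.89 × 985.0 = 876.7 mg
C₀ = F·Dose / Vd = 876.7 / 183 = 4.791 mg/L
k = ln2 / t½ = 0.693147 / 19.8 = 0.03501 h⁻¹
C = C₀ · e^(−k·t) = 4.791 × e^(−0.03501 × 81.0)
  = 4.791 × 0.05867 = 0.2811 mg/L
(0.2811 mg/L = 0.2811 µg/mL)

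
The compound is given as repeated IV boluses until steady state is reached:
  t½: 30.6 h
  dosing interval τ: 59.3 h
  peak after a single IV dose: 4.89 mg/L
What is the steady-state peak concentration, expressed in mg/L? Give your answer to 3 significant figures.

6.62 mg/L

k = ln2 / t½ = 0.693147 / 30.6 = 0.02265 h⁻¹
e^(−kτ) = e^(−0.02265 × 59.3) = 0.2610
Accumulation ratio R = 1 / (1 − e^(−kτ)) = 1 / (1 − 0.2610) = 1.353
Steady-state peak = C₀ × R = 4.89 × 1.353 = 6.616 mg/L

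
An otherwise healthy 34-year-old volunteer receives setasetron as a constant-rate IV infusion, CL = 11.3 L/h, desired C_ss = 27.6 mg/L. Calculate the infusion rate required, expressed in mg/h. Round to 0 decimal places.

At steady state, infusion rate R₀ = Css × CL = 27.6 × 11.30 = 311.9 mg/h

312 mg/h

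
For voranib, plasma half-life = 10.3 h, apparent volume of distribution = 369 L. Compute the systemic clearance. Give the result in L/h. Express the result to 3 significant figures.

k = ln2 / t½ = 0.693147 / 10.3 = 0.06730 h⁻¹
CL = k × Vd = 0.06730 × 369 = 24.83 L/h

24.8 L/h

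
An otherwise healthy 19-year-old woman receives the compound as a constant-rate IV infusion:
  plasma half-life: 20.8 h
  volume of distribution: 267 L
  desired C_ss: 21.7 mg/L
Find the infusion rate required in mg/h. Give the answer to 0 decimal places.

193 mg/h

k = ln2 / t½ = 0.693147 / 20.8 = 0.03332 h⁻¹
CL = k × Vd = 0.03332 × 267 = 8.896 L/h
At steady state, infusion rate R₀ = Css × CL = 21.7 × 8.896 = 193.0 mg/h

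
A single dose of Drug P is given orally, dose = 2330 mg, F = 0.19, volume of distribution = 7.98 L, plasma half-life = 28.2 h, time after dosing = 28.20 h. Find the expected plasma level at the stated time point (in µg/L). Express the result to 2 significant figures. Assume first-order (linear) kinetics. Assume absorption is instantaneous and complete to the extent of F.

Amount reaching circulation = F × Dose = 0.19 × 2330 = 442.7 mg
C₀ = F·Dose / Vd = 442.7 / 7.98 = 55.48 mg/L
k = ln2 / t½ = 0.693147 / 28.2 = 0.02458 h⁻¹
t / t½ = 28.20 / 28.2 = 1 half-lives
C = C₀ × (1/2)^1 = 55.48 × 0.5000 = 27.74 mg/L
Convert: 27.74 mg/L × 1000 = 27740 µg/L

28000 µg/L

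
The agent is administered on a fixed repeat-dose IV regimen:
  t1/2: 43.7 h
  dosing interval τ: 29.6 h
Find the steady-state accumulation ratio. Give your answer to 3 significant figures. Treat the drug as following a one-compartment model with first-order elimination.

2.67

k = ln2 / t½ = 0.693147 / 43.7 = 0.01586 h⁻¹
e^(−kτ) = e^(−0.01586 × 29.6) = 0.6253
Accumulation ratio R = 1 / (1 − e^(−kτ)) = 1 / (1 − 0.6253) = 2.669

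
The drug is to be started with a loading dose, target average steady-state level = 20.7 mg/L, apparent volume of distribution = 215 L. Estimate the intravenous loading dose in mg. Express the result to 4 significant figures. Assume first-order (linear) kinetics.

LD = Css × Vd = 20.7 × 215 = 4451 mg

4451 mg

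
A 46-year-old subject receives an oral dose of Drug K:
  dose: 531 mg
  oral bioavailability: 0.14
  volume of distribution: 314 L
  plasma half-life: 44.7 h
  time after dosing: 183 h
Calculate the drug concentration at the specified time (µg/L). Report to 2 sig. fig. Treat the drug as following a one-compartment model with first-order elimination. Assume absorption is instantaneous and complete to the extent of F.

Amount reaching circulation = F × Dose = 0.14 × 531.0 = 74.34 mg
C₀ = F·Dose / Vd = 74.34 / 314 = 0.2368 mg/L
k = ln2 / t½ = 0.693147 / 44.7 = 0.01551 h⁻¹
C = C₀ · e^(−k·t) = 0.2368 × e^(−0.01551 × 183)
  = 0.2368 × 0.05852 = 0.01386 mg/L
Convert: 0.01386 mg/L × 1000 = 13.86 µg/L

14 µg/L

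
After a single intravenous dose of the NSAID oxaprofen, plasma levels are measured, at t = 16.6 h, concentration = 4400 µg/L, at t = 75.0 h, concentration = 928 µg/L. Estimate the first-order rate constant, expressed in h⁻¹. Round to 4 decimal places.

k = ln(C₁/C₂) / (t₂ − t₁) = ln(4400/928) / (75.0 − 16.6)
  = 1.556 / 58.40 = 0.02664 h⁻¹

0.0266 h⁻¹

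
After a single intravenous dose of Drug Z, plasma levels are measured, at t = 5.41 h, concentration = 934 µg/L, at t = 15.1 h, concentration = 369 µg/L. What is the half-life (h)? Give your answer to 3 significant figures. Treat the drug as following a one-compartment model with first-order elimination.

k = ln(C₁/C₂) / (t₂ − t₁) = ln(934/369) / (15.1 − 5.41)
  = 0.9287 / 9.690 = 0.09584 h⁻¹
t½ = ln2 / k = 0.693147 / 0.09584 = 7.232 h

7.23 h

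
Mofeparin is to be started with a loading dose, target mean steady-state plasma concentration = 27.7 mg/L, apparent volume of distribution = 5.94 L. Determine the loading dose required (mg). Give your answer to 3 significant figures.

LD = Css × Vd = 27.7 × 5.94 = 164.5 mg

165 mg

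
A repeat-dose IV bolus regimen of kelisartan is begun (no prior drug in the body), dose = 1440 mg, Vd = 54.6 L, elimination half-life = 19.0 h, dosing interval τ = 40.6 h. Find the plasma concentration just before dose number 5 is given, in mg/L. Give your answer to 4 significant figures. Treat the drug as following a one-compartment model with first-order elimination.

C₀ per dose = Dose / Vd = 1440 / 54.6 = 26.37 mg/L
k = ln2 / t½ = 0.693147 / 19.0 = 0.03648 h⁻¹
Fraction remaining after one interval: r = e^(−kτ) = e^(−0.03648 × 40.6) = 0.2274
Before dose 5, 4 doses have been given (aged 1τ, 2τ, 3τ, 4τ).
C_trough = C₀ × (r + r² + … + r^4) = C₀ × r(1−r^4)/(1−r)
        = 26.37 × 0.2274 × (1 − 0.002674) / (1 − 0.2274) = 7.741 mg/L

7.741 mg/L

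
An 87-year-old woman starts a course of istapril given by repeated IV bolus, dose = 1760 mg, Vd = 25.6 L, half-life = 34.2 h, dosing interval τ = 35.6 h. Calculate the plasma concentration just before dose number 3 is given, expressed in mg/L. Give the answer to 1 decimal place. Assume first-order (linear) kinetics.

C₀ per dose = Dose / Vd = 1760 / 25.6 = 68.75 mg/L
k = ln2 / t½ = 0.693147 / 34.2 = 0.02027 h⁻¹
Fraction remaining after one interval: r = e^(−kτ) = e^(−0.02027 × 35.6) = 0.4860
Before dose 3, 2 doses have been given (aged 1τ, 2τ).
C_trough = C₀ × (r + r²) = 68.75 × (0.4860 + 0.2362) = 49.65 mg/L

49.7 mg/L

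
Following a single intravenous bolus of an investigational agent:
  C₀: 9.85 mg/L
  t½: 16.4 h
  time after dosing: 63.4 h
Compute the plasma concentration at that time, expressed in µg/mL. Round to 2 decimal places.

0.68 µg/mL

k = ln2 / t½ = 0.693147 / 16.4 = 0.04227 h⁻¹
C = C₀ · e^(−k·t) = 9.850 × e^(−0.04227 × 63.4)
  = 9.850 × 0.06857 = 0.6754 mg/L
(0.6754 mg/L = 0.6754 µg/mL)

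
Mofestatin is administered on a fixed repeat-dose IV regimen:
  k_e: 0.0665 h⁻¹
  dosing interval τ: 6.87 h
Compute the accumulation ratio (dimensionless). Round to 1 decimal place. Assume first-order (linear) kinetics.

2.7

e^(−kτ) = e^(−0.06650 × 6.87) = 0.6333
Accumulation ratio R = 1 / (1 − e^(−kτ)) = 1 / (1 − 0.6333) = 2.727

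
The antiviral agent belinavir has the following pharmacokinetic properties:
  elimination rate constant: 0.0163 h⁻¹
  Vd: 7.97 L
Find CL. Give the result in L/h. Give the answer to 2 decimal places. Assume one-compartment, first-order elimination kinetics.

0.13 L/h

CL = k × Vd = 0.0163 × 7.97 = 0.1299 L/h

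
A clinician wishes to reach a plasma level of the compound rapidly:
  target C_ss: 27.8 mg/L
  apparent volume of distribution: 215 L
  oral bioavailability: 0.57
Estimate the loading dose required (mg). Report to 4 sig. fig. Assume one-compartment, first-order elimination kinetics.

LD = Css × Vd / F = 27.8 × 215 / 0.57 = 10490 mg

10490 mg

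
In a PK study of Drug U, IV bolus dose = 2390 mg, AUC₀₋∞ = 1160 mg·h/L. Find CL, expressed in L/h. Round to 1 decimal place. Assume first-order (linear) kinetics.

2.1 L/h

CL = Dose / AUC = 2390 / 1160 = 2.060 L/h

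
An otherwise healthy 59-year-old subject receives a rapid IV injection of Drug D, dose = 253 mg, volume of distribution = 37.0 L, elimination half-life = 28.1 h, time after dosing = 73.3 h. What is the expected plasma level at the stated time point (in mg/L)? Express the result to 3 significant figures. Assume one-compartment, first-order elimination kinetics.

C₀ = Dose / Vd = 253.0 / 37.0 = 6.838 mg/L
k = ln2 / t½ = 0.693147 / 28.1 = 0.02467 h⁻¹
C = C₀ · e^(−k·t) = 6.838 × e^(−0.02467 × 73.3)
  = 6.838 × 0.1639 = 1.121 mg/L

1.12 mg/L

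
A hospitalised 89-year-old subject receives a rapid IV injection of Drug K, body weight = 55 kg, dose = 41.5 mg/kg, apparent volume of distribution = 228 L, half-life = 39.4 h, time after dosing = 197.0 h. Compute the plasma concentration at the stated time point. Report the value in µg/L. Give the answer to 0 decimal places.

313 µg/L

Total dose = 41.5 × 55 = 2283 mg
C₀ = Dose / Vd = 2283 / 228 = 10.01 mg/L
k = ln2 / t½ = 0.693147 / 39.4 = 0.01759 h⁻¹
t / t½ = 197.0 / 39.4 = 5 half-lives
C = C₀ × (1/2)^5 = 10.01 × 0.03125 = 0.3128 mg/L
Convert: 0.3128 mg/L × 1000 = 312.8 µg/L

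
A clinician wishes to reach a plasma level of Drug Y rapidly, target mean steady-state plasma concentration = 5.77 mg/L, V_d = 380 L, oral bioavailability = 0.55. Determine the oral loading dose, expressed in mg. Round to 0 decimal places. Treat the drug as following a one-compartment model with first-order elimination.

LD = Css × Vd / F = 5.77 × 380 / 0.55 = 3987 mg

3987 mg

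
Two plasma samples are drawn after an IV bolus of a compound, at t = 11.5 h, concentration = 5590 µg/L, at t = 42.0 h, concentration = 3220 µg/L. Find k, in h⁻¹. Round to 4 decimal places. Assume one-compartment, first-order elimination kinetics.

k = ln(C₁/C₂) / (t₂ − t₁) = ln(5590/3220) / (42.0 − 11.5)
  = 0.5516 / 30.50 = 0.01809 h⁻¹

0.0181 h⁻¹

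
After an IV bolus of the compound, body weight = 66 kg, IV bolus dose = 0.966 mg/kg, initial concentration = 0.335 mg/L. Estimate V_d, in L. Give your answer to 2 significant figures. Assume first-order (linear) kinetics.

190 L

Dose = 0.966 × 66 = 63.76 mg
Vd = Dose / C₀ = 63.76 / 0.335 = 190.3 L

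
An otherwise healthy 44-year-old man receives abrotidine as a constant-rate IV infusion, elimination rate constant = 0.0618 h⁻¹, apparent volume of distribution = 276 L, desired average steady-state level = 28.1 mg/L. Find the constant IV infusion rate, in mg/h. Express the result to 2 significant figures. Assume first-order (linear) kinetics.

480 mg/h

CL = k × Vd = 0.06180 × 276 = 17.06 L/h
At steady state, infusion rate R₀ = Css × CL = 28.1 × 17.06 = 479.4 mg/h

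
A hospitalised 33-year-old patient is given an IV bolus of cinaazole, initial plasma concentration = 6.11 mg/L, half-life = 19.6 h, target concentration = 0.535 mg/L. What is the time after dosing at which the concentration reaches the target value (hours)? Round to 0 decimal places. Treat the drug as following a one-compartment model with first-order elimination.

k = ln2 / t½ = 0.693147 / 19.6 = 0.03536 h⁻¹
t = ln(C₀ / C) / k = ln(6.110 / 0.535) / 0.03536
  = ln(11.42) / 0.03536 = 2.435 / 0.03536 = 68.86 h

69 h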